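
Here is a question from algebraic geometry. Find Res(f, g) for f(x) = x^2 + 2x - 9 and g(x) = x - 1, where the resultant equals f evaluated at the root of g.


For Res(f, x - c), we evaluate f at x = c.
f(1) = 1^2 + 2*1 - 9
= 1 + 2 - 9
= 3 - 9 = -6
Res(f, g) = -6

-6


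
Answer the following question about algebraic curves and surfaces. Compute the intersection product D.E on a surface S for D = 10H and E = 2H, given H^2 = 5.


Using bilinearity of the intersection pairing on a surface S:
(aH).(bH) = ab * (H.H)
We have H^2 = 5.
D.E = (10H).(2H) = 10*2*5
= 20*5
= 100

100


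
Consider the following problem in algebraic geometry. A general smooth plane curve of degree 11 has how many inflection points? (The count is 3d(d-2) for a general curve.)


For a general smooth plane curve C of degree d, the inflection points are
the intersection of C with its Hessian curve, which has degree 3(d-2).
By Bezout, the total intersection number is d * 3(d-2) = 11 * 27 = 297.
For a general curve every flex is ordinary, so each contributes
multiplicity 1 to C·Hess(C), and the number of distinct inflection
points is 3d(d-2).
Inflection points = 3*11*(11-2) = 3*11*9 = 297

297


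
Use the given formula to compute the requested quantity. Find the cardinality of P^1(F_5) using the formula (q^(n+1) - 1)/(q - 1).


P^1(F_5) has (q^(n+1) - 1)/(q - 1) points.
= 5^1 + 5^0
= 5 + 1
= 6

6


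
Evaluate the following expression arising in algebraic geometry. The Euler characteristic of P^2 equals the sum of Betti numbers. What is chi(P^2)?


The complex projective space P^2 has one cell in each even real dimension 0, 2, ..., 4.
The cohomology groups are H^{2k}(P^2) = Z for k = 0,...,2, and 0 otherwise.
Euler characteristic = sum of Betti numbers = 1 per even-dimensional cohomology group.
chi(P^2) = 2 + 1 = 3

3


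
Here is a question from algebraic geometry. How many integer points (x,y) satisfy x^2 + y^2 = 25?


Systematically check integer values of x where x^2 <= 25.
For each valid x, check if 25 - x^2 is a perfect square.
x=0: 25 - 0 = 25, sqrt = 5 (valid)
x=3: 25 - 9 = 16, sqrt = 4 (valid)
x=4: 25 - 16 = 9, sqrt = 3 (valid)
x=5: 25 - 25 = 0, sqrt = 0 (valid)
Total integer solutions found: 12

12


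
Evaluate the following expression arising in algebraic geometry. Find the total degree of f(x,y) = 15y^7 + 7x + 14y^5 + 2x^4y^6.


Examine each term for its total degree (sum of exponents).
  Term '15y^7' has total degree 0+7 = 7.
  Term '7x' has total degree 1+0 = 1.
  Term '14y^5' has total degree 0+5 = 5.
  Term '2x^4y^6' has total degree 4+6 = 10.
The maximum total degree among all terms is 10.

10


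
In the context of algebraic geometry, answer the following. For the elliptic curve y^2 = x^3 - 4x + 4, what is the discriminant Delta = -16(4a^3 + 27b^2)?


Compute each component:
4a^3 = 4*(-4)^3 = 4*(-64) = -256
27b^2 = 27*4^2 = 27*16 = 432
4a^3 + 27b^2 = -256 + 432 = 176
Delta = -16*176 = -2816

-2816


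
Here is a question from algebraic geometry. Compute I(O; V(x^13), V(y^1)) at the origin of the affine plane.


The intersection multiplicity of V(x^a) and V(y^b) at the origin is:
I(O; V(x^13), V(y^1)) = dim_k(k[x,y]/(x^13, y^1))
A basis for k[x,y]/(x^13, y^1) is the set of monomials x^i * y^j
where 0 <= i < 13 and 0 <= j < 1.
The number of such monomials is 13 * 1 = 13

13


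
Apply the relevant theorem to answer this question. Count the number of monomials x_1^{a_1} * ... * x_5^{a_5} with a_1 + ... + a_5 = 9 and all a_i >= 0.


The number of degree-9 monomials in 5 variables is C(d+n-1, n-1).
= C(9+5-1, 5-1) = C(13, 4)
= 715

715


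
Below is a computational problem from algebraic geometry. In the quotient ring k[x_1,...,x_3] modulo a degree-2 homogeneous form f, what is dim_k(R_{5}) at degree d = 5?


For R = k[x_1,...,x_n]/(f) with f homogeneous of degree e:
The Hilbert series is (1 - t^e)/(1 - t)^n.
So h(d) = C(d+n-1, n-1) - C(d-e+n-1, n-1) for d >= e.
With n=3, e=2, d=5:
C(5+3-1, 3-1) = C(7, 2) = 21
C(5-2+3-1, 3-1) = C(5, 2) = 10
h(5) = 21 - 10 = 11

11


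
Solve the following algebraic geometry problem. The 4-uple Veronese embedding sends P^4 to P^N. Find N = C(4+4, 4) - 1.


The Veronese embedding v_d: P^n -> P^N maps each point to all
degree-d monomials in n+1 homogeneous coordinates.
N = C(n+d, d) - 1
N = C(4+4, 4) - 1
N = C(8, 4) - 1
C(8, 4) = 70
N = 70 - 1 = 69

69


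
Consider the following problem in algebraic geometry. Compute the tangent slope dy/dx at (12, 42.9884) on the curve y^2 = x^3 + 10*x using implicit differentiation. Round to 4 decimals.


Using implicit differentiation of y^2 = x^3 + 10*x:
2y * dy/dx = 3x^2 + 10
dy/dx = (3x^2 + 10)/(2y)
Numerator: 3*12^2 + 10 = 442
Denominator: 2*42.9884 = 85.9768
dy/dx = 442/85.9768 = 5.1409

5.1409


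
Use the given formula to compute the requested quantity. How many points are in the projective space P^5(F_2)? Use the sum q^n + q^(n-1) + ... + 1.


P^5(F_2) has (q^(n+1) - 1)/(q - 1) points.
= 2^5 + 2^4 + 2^3 + 2^2 + 2^1 + 2^0
= 32 + 16 + 8 + 4 + 2 + 1
= 63

63


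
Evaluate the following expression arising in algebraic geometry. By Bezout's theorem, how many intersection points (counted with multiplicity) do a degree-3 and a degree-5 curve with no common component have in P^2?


Bezout's theorem states the intersection count equals the product of degrees.
Intersection count = 3 * 5 = 15

15


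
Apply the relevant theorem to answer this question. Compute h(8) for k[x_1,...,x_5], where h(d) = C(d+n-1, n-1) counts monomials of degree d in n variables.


The Hilbert function for the polynomial ring in 5 variables is:
h(d) = C(d+n-1, n-1)
h(8) = C(8+5-1, 5-1) = C(12, 4)
= 12! / (4! * 8!)
= 495

495


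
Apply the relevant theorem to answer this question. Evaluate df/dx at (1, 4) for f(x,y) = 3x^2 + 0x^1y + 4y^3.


df/dx = 2*3*x^1 + 1*0*x^0*y
At (1,4): 2*3*1^1 + 1*0*1^0*4
= 6 + 0
= 6

6


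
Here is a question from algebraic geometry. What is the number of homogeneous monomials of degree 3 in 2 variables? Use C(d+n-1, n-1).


The number of degree-3 monomials in 2 variables is C(d+n-1, n-1).
= C(3+2-1, 2-1) = C(4, 1)
= 4

4


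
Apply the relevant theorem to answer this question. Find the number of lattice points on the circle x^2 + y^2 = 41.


Systematically check integer values of x where x^2 <= 41.
For each valid x, check if 41 - x^2 is a perfect square.
x=4: 41 - 16 = 25, sqrt = 5 (valid)
x=5: 41 - 25 = 16, sqrt = 4 (valid)
Total integer solutions found: 8

8


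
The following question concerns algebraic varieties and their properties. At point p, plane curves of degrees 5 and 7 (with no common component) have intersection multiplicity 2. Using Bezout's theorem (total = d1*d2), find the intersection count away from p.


By Bezout's theorem, the total intersection number is d1 * d2.
Total = 5 * 7 = 35
Intersection multiplicity at p = 2
Remaining intersections = 35 - 2 = 33

33


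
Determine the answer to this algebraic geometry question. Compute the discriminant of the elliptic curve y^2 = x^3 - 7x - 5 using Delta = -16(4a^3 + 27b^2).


Compute each component:
4a^3 = 4*(-7)^3 = 4*(-343) = -1372
27b^2 = 27*(-5)^2 = 27*25 = 675
4a^3 + 27b^2 = -1372 + 675 = -697
Delta = -16*(-697) = 11152

11152


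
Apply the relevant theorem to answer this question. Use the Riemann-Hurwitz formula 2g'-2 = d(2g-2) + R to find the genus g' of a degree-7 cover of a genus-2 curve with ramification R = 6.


Riemann-Hurwitz formula: 2g' - 2 = d(2g - 2) + R
Given: d = 7, g = 2, R = 6
2g' - 2 = 7*(2*2 - 2) + 6
2g' - 2 = 7*2 + 6
2g' - 2 = 14 + 6 = 20
2g' = 22
g' = 11

11


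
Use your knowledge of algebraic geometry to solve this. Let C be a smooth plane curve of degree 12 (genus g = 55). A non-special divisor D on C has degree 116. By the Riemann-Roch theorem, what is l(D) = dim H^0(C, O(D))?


First, compute the genus of a smooth plane curve of degree 12:
g = (d-1)(d-2)/2 = (12-1)(12-2)/2 = 55
For a non-special divisor D (i.e., h^1(D) = 0), Riemann-Roch gives:
l(D) = deg(D) - g + 1
Since deg(D) = 116 >= 2g - 1 = 109, D is non-special.
l(D) = 116 - 55 + 1 = 62

62


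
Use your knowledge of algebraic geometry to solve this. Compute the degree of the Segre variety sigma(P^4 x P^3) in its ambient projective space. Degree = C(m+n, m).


The degree of the Segre variety P^4 x P^3 is C(m+n, m).
= C(7, 4)
= 35

35


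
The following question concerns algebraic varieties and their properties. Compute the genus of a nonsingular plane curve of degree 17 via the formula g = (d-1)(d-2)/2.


Using the genus formula for smooth plane curves:
g = (d-1)(d-2)/2
g = (17-1)(17-2)/2
g = 16*15/2
g = 240/2 = 120

120


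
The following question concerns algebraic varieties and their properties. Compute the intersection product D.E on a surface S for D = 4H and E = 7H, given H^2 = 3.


Using bilinearity of the intersection pairing on a surface S:
(aH).(bH) = ab * (H.H)
We have H^2 = 3.
D.E = (4H).(7H) = 4*7*3
= 28*3
= 84

84


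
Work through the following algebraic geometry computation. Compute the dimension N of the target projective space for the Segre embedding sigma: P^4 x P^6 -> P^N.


The Segre embedding maps P^m x P^n into P^N via
all products of coordinates from each factor.
N = (m+1)(n+1) - 1
N = (4+1)(6+1) - 1
N = 5*7 - 1
N = 35 - 1 = 34

34


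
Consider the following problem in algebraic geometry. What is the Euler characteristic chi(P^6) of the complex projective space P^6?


The complex projective space P^6 has one cell in each even real dimension 0, 2, ..., 12.
The cohomology groups are H^{2k}(P^6) = Z for k = 0,...,6, and 0 otherwise.
Euler characteristic = sum of Betti numbers = 1 per even-dimensional cohomology group.
chi(P^6) = 6 + 1 = 7

7


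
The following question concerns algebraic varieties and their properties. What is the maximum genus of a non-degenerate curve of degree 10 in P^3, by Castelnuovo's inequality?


Castelnuovo's bound: write d - 1 = m(r-1) + epsilon with 0 <= epsilon < r-1.
d - 1 = 10 - 1 = 9
r - 1 = 3 - 1 = 2
9 = 4*2 + 1, so m = 4, epsilon = 1
pi(d, r) = m(m-1)(r-1)/2 + m*epsilon
= 4*3*2/2 + 4*1
= 24/2 + 4
= 12 + 4 = 16

16


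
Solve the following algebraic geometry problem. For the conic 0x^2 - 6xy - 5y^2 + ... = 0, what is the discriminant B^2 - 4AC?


The discriminant of a conic Ax^2 + Bxy + Cy^2 + ... = 0 is B^2 - 4AC.
B^2 = (-6)^2 = 36
4AC = 4*0*(-5) = 0
Discriminant = 36 + 0 = 36

36


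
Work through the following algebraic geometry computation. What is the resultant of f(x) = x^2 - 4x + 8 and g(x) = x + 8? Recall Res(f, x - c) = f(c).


For Res(f, x - c), we evaluate f at x = c.
f(-8) = (-8)^2 - 4*(-8) + 8
= 64 + 32 + 8
= 96 + 8 = 104
Res(f, g) = 104

104


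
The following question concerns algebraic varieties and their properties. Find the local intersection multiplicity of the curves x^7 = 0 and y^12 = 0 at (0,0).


The intersection multiplicity of V(x^a) and V(y^b) at the origin is:
I(O; V(x^7), V(y^12)) = dim_k(k[x,y]/(x^7, y^12))
A basis for k[x,y]/(x^7, y^12) is the set of monomials x^i * y^j
where 0 <= i < 7 and 0 <= j < 12.
The number of such monomials is 7 * 12 = 84

84


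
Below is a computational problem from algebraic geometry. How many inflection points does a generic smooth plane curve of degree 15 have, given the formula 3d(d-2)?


For a general smooth plane curve C of degree d, the inflection points are
the intersection of C with its Hessian curve, which has degree 3(d-2).
By Bezout, the total intersection number is d * 3(d-2) = 15 * 39 = 585.
For a general curve every flex is ordinary, so each contributes
multiplicity 1 to C·Hess(C), and the number of distinct inflection
points is 3d(d-2).
Inflection points = 3*15*(15-2) = 3*15*13 = 585

585


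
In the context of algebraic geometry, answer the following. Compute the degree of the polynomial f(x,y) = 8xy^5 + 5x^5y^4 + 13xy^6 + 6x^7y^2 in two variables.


Examine each term for its total degree (sum of exponents).
  Term '8xy^5' has total degree 1+5 = 6.
  Term '5x^5y^4' has total degree 5+4 = 9.
  Term '13xy^6' has total degree 1+6 = 7.
  Term '6x^7y^2' has total degree 7+2 = 9.
The maximum total degree among all terms is 9.

9


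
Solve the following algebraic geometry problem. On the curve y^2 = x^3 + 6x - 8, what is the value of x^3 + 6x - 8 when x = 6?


Compute x^3 + 6x - 8 at x = 6:
x^3 = 6^3 = 216
6*x = 6*6 = 36
Sum: 216 + 36 - 8 = 244

244


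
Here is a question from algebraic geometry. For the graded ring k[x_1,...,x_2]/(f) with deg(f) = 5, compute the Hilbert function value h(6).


For R = k[x_1,...,x_n]/(f) with f homogeneous of degree e:
The Hilbert series is (1 - t^e)/(1 - t)^n.
So h(d) = C(d+n-1, n-1) - C(d-e+n-1, n-1) for d >= e.
With n=2, e=5, d=6:
C(6+2-1, 2-1) = C(7, 1) = 7
C(6-5+2-1, 2-1) = C(2, 1) = 2
h(6) = 7 - 2 = 5

5


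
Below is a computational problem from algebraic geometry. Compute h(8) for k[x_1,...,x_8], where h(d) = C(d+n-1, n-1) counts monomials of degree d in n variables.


The Hilbert function for the polynomial ring in 8 variables is:
h(d) = C(d+n-1, n-1)
h(8) = C(8+8-1, 8-1) = C(15, 7)
= 15! / (7! * 8!)
= 6435

6435


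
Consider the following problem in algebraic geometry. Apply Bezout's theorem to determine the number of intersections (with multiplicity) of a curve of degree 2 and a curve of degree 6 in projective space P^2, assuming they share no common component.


Bezout's theorem states the intersection count equals the product of degrees.
Intersection count = 2 * 6 = 12

12


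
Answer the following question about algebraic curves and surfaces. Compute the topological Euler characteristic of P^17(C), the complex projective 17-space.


The complex projective space P^17 has one cell in each even real dimension 0, 2, ..., 34.
The cohomology groups are H^{2k}(P^17) = Z for k = 0,...,17, and 0 otherwise.
Euler characteristic = sum of Betti numbers = 1 per even-dimensional cohomology group.
chi(P^17) = 17 + 1 = 18

18


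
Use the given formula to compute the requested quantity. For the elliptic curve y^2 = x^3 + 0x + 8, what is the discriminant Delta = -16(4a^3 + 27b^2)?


Compute each component:
4a^3 = 4*0^3 = 4*0 = 0
27b^2 = 27*8^2 = 27*64 = 1728
4a^3 + 27b^2 = 0 + 1728 = 1728
Delta = -16*1728 = -27648

-27648


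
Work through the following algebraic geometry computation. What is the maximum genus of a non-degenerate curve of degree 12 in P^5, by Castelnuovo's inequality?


Castelnuovo's bound: write d - 1 = m(r-1) + epsilon with 0 <= epsilon < r-1.
d - 1 = 12 - 1 = 11
r - 1 = 5 - 1 = 4
11 = 2*4 + 3, so m = 2, epsilon = 3
pi(d, r) = m(m-1)(r-1)/2 + m*epsilon
= 2*1*4/2 + 2*3
= 8/2 + 6
= 4 + 6 = 10

10


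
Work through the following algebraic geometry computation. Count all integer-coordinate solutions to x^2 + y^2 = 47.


Systematically check integer values of x where x^2 <= 47.
For each valid x, check if 47 - x^2 is a perfect square.
Total integer solutions found: 0

0


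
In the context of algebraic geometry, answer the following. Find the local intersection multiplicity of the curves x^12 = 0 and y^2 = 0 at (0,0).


The intersection multiplicity of V(x^a) and V(y^b) at the origin is:
I(O; V(x^12), V(y^2)) = dim_k(k[x,y]/(x^12, y^2))
A basis for k[x,y]/(x^12, y^2) is the set of monomials x^i * y^j
where 0 <= i < 12 and 0 <= j < 2.
The number of such monomials is 12 * 2 = 24

24


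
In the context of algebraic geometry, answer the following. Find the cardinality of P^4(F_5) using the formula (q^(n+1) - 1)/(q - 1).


P^4(F_5) has (q^(n+1) - 1)/(q - 1) points.
= 5^4 + 5^3 + 5^2 + 5^1 + 5^0
= 625 + 125 + 25 + 5 + 1
= 781

781


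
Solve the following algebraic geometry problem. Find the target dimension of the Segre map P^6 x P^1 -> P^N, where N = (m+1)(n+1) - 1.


The Segre embedding maps P^m x P^n into P^N via
all products of coordinates from each factor.
N = (m+1)(n+1) - 1
N = (6+1)(1+1) - 1
N = 7*2 - 1
N = 14 - 1 = 13

13


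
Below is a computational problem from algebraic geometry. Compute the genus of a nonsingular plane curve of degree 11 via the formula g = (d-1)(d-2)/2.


Using the genus formula for smooth plane curves:
g = (d-1)(d-2)/2
g = (11-1)(11-2)/2
g = 10*9/2
g = 90/2 = 45

45


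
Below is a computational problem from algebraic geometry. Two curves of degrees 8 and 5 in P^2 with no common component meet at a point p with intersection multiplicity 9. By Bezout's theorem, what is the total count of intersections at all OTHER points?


By Bezout's theorem, the total intersection number is d1 * d2.
Total = 8 * 5 = 40
Intersection multiplicity at p = 9
Remaining intersections = 40 - 9 = 31

31


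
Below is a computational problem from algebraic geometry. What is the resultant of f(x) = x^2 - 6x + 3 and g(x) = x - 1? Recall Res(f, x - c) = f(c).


For Res(f, x - c), we evaluate f at x = c.
f(1) = 1^2 - 6*1 + 3
= 1 - 6 + 3
= -5 + 3 = -2
Res(f, g) = -2

-2


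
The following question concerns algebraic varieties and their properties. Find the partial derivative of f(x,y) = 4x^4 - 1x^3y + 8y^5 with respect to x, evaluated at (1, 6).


df/dx = 4*4*x^3 + 3*(-1)*x^2*y
At (1,6): 4*4*1^3 + 3*(-1)*1^2*6
= 16 - 18
= -2

-2


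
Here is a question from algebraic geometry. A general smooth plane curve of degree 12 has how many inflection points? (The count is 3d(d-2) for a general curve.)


For a general smooth plane curve C of degree d, the inflection points are
the intersection of C with its Hessian curve, which has degree 3(d-2).
By Bezout, the total intersection number is d * 3(d-2) = 12 * 30 = 360.
For a general curve every flex is ordinary, so each contributes
multiplicity 1 to C·Hess(C), and the number of distinct inflection
points is 3d(d-2).
Inflection points = 3*12*(12-2) = 3*12*10 = 360

360


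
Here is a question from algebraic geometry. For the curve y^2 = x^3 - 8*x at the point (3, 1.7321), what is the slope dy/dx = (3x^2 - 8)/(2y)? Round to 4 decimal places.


Using implicit differentiation of y^2 = x^3 - 8*x:
2y * dy/dx = 3x^2 - 8
dy/dx = (3x^2 - 8)/(2y)
Numerator: 3*3^2 - 8 = 19
Denominator: 2*1.7321 = 3.4642
dy/dx = 19/3.4642 = 5.4847

5.4847


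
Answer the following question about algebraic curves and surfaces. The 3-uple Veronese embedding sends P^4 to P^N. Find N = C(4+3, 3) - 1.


The Veronese embedding v_d: P^n -> P^N maps each point to all
degree-d monomials in n+1 homogeneous coordinates.
N = C(n+d, d) - 1
N = C(4+3, 3) - 1
N = C(7, 3) - 1
C(7, 3) = 35
N = 35 - 1 = 34

34


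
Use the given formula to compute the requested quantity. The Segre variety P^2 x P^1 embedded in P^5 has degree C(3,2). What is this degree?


The degree of the Segre variety P^2 x P^1 is C(m+n, m).
= C(3, 2)
= 3

3


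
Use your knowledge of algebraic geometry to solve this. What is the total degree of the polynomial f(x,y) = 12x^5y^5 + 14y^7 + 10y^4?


Examine each term for its total degree (sum of exponents).
  Term '12x^5y^5' has total degree 5+5 = 10.
  Term '14y^7' has total degree 0+7 = 7.
  Term '10y^4' has total degree 0+4 = 4.
The maximum total degree among all terms is 10.

10


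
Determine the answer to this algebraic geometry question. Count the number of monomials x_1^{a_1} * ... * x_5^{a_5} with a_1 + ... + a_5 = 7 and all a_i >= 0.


The number of degree-7 monomials in 5 variables is C(d+n-1, n-1).
= C(7+5-1, 5-1) = C(11, 4)
= 330

330


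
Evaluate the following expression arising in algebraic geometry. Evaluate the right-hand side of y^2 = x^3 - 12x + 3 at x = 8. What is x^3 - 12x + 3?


Compute x^3 - 12x + 3 at x = 8:
x^3 = 8^3 = 512
(-12)*x = (-12)*8 = -96
Sum: 512 - 96 + 3 = 419

419


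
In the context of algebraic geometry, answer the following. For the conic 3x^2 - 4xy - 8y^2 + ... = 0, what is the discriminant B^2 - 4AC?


The discriminant of a conic Ax^2 + Bxy + Cy^2 + ... = 0 is B^2 - 4AC.
B^2 = (-4)^2 = 16
4AC = 4*3*(-8) = -96
Discriminant = 16 + 96 = 112

112


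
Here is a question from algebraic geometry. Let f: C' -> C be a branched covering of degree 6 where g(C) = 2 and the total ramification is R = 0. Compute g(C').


Riemann-Hurwitz formula: 2g' - 2 = d(2g - 2) + R
Given: d = 6, g = 2, R = 0
2g' - 2 = 6*(2*2 - 2) + 0
2g' - 2 = 6*2 + 0
2g' - 2 = 12 + 0 = 12
2g' = 14
g' = 7

7


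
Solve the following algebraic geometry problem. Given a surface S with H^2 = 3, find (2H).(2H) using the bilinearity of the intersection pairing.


Using bilinearity of the intersection pairing on a surface S:
(aH).(bH) = ab * (H.H)
We have H^2 = 3.
D.E = (2H).(2H) = 2*2*3
= 4*3
= 12

12


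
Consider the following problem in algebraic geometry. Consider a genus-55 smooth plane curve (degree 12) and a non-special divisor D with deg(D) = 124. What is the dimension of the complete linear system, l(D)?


First, compute the genus of a smooth plane curve of degree 12:
g = (d-1)(d-2)/2 = (12-1)(12-2)/2 = 55
For a non-special divisor D (i.e., h^1(D) = 0), Riemann-Roch gives:
l(D) = deg(D) - g + 1
Since deg(D) = 124 >= 2g - 1 = 109, D is non-special.
l(D) = 124 - 55 + 1 = 70

70


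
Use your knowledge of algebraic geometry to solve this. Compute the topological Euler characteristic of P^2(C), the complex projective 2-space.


The complex projective space P^2 has one cell in each even real dimension 0, 2, ..., 4.
The cohomology groups are H^{2k}(P^2) = Z for k = 0,...,2, and 0 otherwise.
Euler characteristic = sum of Betti numbers = 1 per even-dimensional cohomology group.
chi(P^2) = 2 + 1 = 3

3


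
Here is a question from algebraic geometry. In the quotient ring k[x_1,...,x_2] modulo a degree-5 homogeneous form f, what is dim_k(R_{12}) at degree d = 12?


For R = k[x_1,...,x_n]/(f) with f homogeneous of degree e:
The Hilbert series is (1 - t^e)/(1 - t)^n.
So h(d) = C(d+n-1, n-1) - C(d-e+n-1, n-1) for d >= e.
With n=2, e=5, d=12:
C(12+2-1, 2-1) = C(13, 1) = 13
C(12-5+2-1, 2-1) = C(8, 1) = 8
h(12) = 13 - 8 = 5

5


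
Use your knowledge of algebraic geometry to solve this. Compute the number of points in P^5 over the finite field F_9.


P^5(F_9) has (q^(n+1) - 1)/(q - 1) points.
= 9^5 + 9^4 + 9^3 + 9^2 + 9^1 + 9^0
= 59049 + 6561 + 729 + 81 + 9 + 1
= 66430

66430


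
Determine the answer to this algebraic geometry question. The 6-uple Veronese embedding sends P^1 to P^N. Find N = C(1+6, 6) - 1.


The Veronese embedding v_d: P^n -> P^N maps each point to all
degree-d monomials in n+1 homogeneous coordinates.
N = C(n+d, d) - 1
N = C(1+6, 6) - 1
N = C(7, 6) - 1
C(7, 6) = 7
N = 7 - 1 = 6

6


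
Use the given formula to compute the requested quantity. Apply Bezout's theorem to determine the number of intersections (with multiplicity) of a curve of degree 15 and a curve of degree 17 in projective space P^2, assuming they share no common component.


Bezout's theorem states the intersection count equals the product of degrees.
Intersection count = 15 * 17 = 255

255


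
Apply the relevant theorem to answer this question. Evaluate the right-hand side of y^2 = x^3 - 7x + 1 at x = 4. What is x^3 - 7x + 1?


Compute x^3 - 7x + 1 at x = 4:
x^3 = 4^3 = 64
(-7)*x = (-7)*4 = -28
Sum: 64 - 28 + 1 = 37

37


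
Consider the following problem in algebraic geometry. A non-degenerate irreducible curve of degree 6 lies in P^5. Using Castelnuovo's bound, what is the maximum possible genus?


Castelnuovo's bound: write d - 1 = m(r-1) + epsilon with 0 <= epsilon < r-1.
d - 1 = 6 - 1 = 5
r - 1 = 5 - 1 = 4
5 = 1*4 + 1, so m = 1, epsilon = 1
pi(d, r) = m(m-1)(r-1)/2 + m*epsilon
= 1*0*4/2 + 1*1
= 0/2 + 1
= 0 + 1 = 1

1


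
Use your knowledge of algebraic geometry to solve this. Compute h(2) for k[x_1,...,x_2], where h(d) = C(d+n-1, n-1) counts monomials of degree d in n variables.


The Hilbert function for the polynomial ring in 2 variables is:
h(d) = C(d+n-1, n-1)
h(2) = C(2+2-1, 2-1) = C(3, 1)
= 3! / (1! * 2!)
= 3

3


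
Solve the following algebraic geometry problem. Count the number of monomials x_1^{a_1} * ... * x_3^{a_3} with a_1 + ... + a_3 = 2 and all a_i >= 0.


The number of degree-2 monomials in 3 variables is C(d+n-1, n-1).
= C(2+3-1, 3-1) = C(4, 2)
= 6

6


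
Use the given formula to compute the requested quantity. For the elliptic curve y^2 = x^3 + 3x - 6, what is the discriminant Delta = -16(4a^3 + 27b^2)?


Compute each component:
4a^3 = 4*3^3 = 4*27 = 108
27b^2 = 27*(-6)^2 = 27*36 = 972
4a^3 + 27b^2 = 108 + 972 = 1080
Delta = -16*1080 = -17280

-17280


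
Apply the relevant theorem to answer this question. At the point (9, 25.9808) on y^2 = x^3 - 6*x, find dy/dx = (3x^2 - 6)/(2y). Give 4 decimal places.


Using implicit differentiation of y^2 = x^3 - 6*x:
2y * dy/dx = 3x^2 - 6
dy/dx = (3x^2 - 6)/(2y)
Numerator: 3*9^2 - 6 = 237
Denominator: 2*25.9808 = 51.9616
dy/dx = 237/51.9616 = 4.5611

4.5611


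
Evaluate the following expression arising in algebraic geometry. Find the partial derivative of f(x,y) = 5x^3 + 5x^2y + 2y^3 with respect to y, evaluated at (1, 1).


df/dy = 5*x^2 + 3*2*y^2
At (1,1): 5*1^2 + 3*2*1^2
= 5 + 6
= 11

11


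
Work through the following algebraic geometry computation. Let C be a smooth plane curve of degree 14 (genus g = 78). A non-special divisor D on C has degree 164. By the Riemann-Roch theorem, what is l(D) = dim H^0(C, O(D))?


First, compute the genus of a smooth plane curve of degree 14:
g = (d-1)(d-2)/2 = (14-1)(14-2)/2 = 78
For a non-special divisor D (i.e., h^1(D) = 0), Riemann-Roch gives:
l(D) = deg(D) - g + 1
Since deg(D) = 164 >= 2g - 1 = 155, D is non-special.
l(D) = 164 - 78 + 1 = 87

87


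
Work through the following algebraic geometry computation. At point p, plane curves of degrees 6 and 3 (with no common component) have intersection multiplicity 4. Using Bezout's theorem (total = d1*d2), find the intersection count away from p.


By Bezout's theorem, the total intersection number is d1 * d2.
Total = 6 * 3 = 18
Intersection multiplicity at p = 4
Remaining intersections = 18 - 4 = 14

14


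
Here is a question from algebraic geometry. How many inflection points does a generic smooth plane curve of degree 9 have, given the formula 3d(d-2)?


For a general smooth plane curve C of degree d, the inflection points are
the intersection of C with its Hessian curve, which has degree 3(d-2).
By Bezout, the total intersection number is d * 3(d-2) = 9 * 21 = 189.
For a general curve every flex is ordinary, so each contributes
multiplicity 1 to C·Hess(C), and the number of distinct inflection
points is 3d(d-2).
Inflection points = 3*9*(9-2) = 3*9*7 = 189

189


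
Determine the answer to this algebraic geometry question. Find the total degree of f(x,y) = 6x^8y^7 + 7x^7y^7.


Examine each term for its total degree (sum of exponents).
  Term '6x^8y^7' has total degree 8+7 = 15.
  Term '7x^7y^7' has total degree 7+7 = 14.
The maximum total degree among all terms is 15.

15


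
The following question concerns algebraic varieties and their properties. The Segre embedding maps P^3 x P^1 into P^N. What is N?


The Segre embedding maps P^m x P^n into P^N via
all products of coordinates from each factor.
N = (m+1)(n+1) - 1
N = (3+1)(1+1) - 1
N = 4*2 - 1
N = 8 - 1 = 7

7


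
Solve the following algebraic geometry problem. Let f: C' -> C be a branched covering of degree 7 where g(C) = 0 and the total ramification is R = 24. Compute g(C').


Riemann-Hurwitz formula: 2g' - 2 = d(2g - 2) + R
Given: d = 7, g = 0, R = 24
2g' - 2 = 7*(2*0 - 2) + 24
2g' - 2 = 7*(-2) + 24
2g' - 2 = -14 + 24 = 10
2g' = 12
g' = 6

6


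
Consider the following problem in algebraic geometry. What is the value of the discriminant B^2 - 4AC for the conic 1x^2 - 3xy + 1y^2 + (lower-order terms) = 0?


The discriminant of a conic Ax^2 + Bxy + Cy^2 + ... = 0 is B^2 - 4AC.
B^2 = (-3)^2 = 9
4AC = 4*1*1 = 4
Discriminant = 9 - 4 = 5

5


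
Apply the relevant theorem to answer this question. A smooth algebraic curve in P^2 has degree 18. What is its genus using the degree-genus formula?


Using the genus formula for smooth plane curves:
g = (d-1)(d-2)/2
g = (18-1)(18-2)/2
g = 17*16/2
g = 272/2 = 136

136


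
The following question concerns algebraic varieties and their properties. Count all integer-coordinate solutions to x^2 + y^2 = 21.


Systematically check integer values of x where x^2 <= 21.
For each valid x, check if 21 - x^2 is a perfect square.
Total integer solutions found: 0

0


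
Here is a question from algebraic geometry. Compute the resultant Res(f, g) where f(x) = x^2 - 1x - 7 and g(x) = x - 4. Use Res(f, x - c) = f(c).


For Res(f, x - c), we evaluate f at x = c.
f(4) = 4^2 - 1*4 - 7
= 16 - 4 - 7
= 12 - 7 = 5
Res(f, g) = 5

5


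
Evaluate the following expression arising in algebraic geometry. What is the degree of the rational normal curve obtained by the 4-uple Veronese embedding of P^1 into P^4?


The rational normal curve in P^4 is the image of P^1 under the 4-uple Veronese.
A general hyperplane in P^4 pulls back to a degree-4 form on P^1, which has 4 zeros,
so the curve meets a general hyperplane in 4 points. Degree = 4.

4


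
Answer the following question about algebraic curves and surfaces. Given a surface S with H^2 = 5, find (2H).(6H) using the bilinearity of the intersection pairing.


Using bilinearity of the intersection pairing on a surface S:
(aH).(bH) = ab * (H.H)
We have H^2 = 5.
D.E = (2H).(6H) = 2*6*5
= 12*5
= 60

60


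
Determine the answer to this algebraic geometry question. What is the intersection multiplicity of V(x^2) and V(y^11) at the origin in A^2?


The intersection multiplicity of V(x^a) and V(y^b) at the origin is:
I(O; V(x^2), V(y^11)) = dim_k(k[x,y]/(x^2, y^11))
A basis for k[x,y]/(x^2, y^11) is the set of monomials x^i * y^j
where 0 <= i < 2 and 0 <= j < 11.
The number of such monomials is 2 * 11 = 22

22


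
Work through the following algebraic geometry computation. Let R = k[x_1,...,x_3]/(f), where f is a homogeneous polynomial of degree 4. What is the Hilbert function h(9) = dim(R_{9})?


For R = k[x_1,...,x_n]/(f) with f homogeneous of degree e:
The Hilbert series is (1 - t^e)/(1 - t)^n.
So h(d) = C(d+n-1, n-1) - C(d-e+n-1, n-1) for d >= e.
With n=3, e=4, d=9:
C(9+3-1, 3-1) = C(11, 2) = 55
C(9-4+3-1, 3-1) = C(7, 2) = 21
h(9) = 55 - 21 = 34

34


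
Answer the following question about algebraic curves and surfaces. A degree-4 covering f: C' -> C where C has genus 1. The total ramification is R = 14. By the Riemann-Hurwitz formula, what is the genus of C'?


Riemann-Hurwitz formula: 2g' - 2 = d(2g - 2) + R
Given: d = 4, g = 1, R = 14
2g' - 2 = 4*(2*1 - 2) + 14
2g' - 2 = 4*0 + 14
2g' - 2 = 0 + 14 = 14
2g' = 16
g' = 8

8


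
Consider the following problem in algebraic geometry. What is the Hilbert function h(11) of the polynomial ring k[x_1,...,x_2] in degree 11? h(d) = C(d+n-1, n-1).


The Hilbert function for the polynomial ring in 2 variables is:
h(d) = C(d+n-1, n-1)
h(11) = C(11+2-1, 2-1) = C(12, 1)
= 12! / (1! * 11!)
= 12

12


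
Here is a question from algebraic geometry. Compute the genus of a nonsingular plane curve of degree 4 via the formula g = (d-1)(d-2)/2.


Using the genus formula for smooth plane curves:
g = (d-1)(d-2)/2
g = (4-1)(4-2)/2
g = 3*2/2
g = 6/2 = 3

3


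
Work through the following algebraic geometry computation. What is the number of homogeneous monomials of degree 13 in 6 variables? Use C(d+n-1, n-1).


The number of degree-13 monomials in 6 variables is C(d+n-1, n-1).
= C(13+6-1, 6-1) = C(18, 5)
= 8568

8568


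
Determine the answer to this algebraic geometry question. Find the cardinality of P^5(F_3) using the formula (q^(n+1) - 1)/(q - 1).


P^5(F_3) has (q^(n+1) - 1)/(q - 1) points.
= 3^5 + 3^4 + 3^3 + 3^2 + 3^1 + 3^0
= 243 + 81 + 27 + 9 + 3 + 1
= 364

364


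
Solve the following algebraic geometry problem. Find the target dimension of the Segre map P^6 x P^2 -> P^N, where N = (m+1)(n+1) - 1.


The Segre embedding maps P^m x P^n into P^N via
all products of coordinates from each factor.
N = (m+1)(n+1) - 1
N = (6+1)(2+1) - 1
N = 7*3 - 1
N = 21 - 1 = 20

20


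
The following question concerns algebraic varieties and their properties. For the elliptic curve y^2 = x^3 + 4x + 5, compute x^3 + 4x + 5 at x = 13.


Compute x^3 + 4x + 5 at x = 13:
x^3 = 13^3 = 2197
4*x = 4*13 = 52
Sum: 2197 + 52 + 5 = 2254

2254


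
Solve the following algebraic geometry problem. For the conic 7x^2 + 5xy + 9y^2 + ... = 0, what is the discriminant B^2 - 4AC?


The discriminant of a conic Ax^2 + Bxy + Cy^2 + ... = 0 is B^2 - 4AC.
B^2 = 5^2 = 25
4AC = 4*7*9 = 252
Discriminant = 25 - 252 = -227

-227


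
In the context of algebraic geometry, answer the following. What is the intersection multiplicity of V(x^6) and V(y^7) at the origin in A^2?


The intersection multiplicity of V(x^a) and V(y^b) at the origin is:
I(O; V(x^6), V(y^7)) = dim_k(k[x,y]/(x^6, y^7))
A basis for k[x,y]/(x^6, y^7) is the set of monomials x^i * y^j
where 0 <= i < 6 and 0 <= j < 7.
The number of such monomials is 6 * 7 = 42

42


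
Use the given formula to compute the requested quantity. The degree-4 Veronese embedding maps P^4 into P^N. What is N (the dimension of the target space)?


The Veronese embedding v_d: P^n -> P^N maps each point to all
degree-d monomials in n+1 homogeneous coordinates.
N = C(n+d, d) - 1
N = C(4+4, 4) - 1
N = C(8, 4) - 1
C(8, 4) = 70
N = 70 - 1 = 69

69


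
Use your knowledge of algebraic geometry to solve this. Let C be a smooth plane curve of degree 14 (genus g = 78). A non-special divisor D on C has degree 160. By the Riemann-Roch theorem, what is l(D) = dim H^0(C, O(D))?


First, compute the genus of a smooth plane curve of degree 14:
g = (d-1)(d-2)/2 = (14-1)(14-2)/2 = 78
For a non-special divisor D (i.e., h^1(D) = 0), Riemann-Roch gives:
l(D) = deg(D) - g + 1
Since deg(D) = 160 >= 2g - 1 = 155, D is non-special.
l(D) = 160 - 78 + 1 = 83

83


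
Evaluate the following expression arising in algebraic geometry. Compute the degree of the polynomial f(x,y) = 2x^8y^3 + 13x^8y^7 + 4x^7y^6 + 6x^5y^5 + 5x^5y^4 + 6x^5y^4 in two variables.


Examine each term for its total degree (sum of exponents).
  Term '2x^8y^3' has total degree 8+3 = 11.
  Term '13x^8y^7' has total degree 8+7 = 15.
  Term '4x^7y^6' has total degree 7+6 = 13.
  Term '6x^5y^5' has total degree 5+5 = 10.
  Term '5x^5y^4' has total degree 5+4 = 9.
  Term '6x^5y^4' has total degree 5+4 = 9.
The maximum total degree among all terms is 15.

15


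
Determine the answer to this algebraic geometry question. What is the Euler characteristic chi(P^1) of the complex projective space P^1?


The complex projective space P^1 has one cell in each even real dimension 0, 2, ..., 2.
The cohomology groups are H^{2k}(P^1) = Z for k = 0,...,1, and 0 otherwise.
Euler characteristic = sum of Betti numbers = 1 per even-dimensional cohomology group.
chi(P^1) = 1 + 1 = 2

2


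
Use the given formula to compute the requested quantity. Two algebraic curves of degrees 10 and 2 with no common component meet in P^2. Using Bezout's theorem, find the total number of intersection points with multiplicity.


Bezout's theorem states the intersection count equals the product of degrees.
Intersection count = 10 * 2 = 20

20


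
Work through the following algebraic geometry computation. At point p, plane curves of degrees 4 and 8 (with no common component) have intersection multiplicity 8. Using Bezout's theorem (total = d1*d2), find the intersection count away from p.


By Bezout's theorem, the total intersection number is d1 * d2.
Total = 4 * 8 = 32
Intersection multiplicity at p = 8
Remaining intersections = 32 - 8 = 24

24


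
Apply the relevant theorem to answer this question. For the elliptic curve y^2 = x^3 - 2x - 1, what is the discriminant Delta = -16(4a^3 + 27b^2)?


Compute each component:
4a^3 = 4*(-2)^3 = 4*(-8) = -32
27b^2 = 27*(-1)^2 = 27*1 = 27
4a^3 + 27b^2 = -32 + 27 = -5
Delta = -16*(-5) = 80

80


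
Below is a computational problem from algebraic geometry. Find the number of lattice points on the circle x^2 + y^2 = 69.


Systematically check integer values of x where x^2 <= 69.
For each valid x, check if 69 - x^2 is a perfect square.
Total integer solutions found: 0

0


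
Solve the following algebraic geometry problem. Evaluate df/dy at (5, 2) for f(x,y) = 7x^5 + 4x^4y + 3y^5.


df/dy = 4*x^4 + 5*3*y^4
At (5,2): 4*5^4 + 5*3*2^4
= 2500 + 240
= 2740

2740


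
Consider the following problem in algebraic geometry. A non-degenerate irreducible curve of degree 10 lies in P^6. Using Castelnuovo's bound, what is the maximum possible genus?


Castelnuovo's bound: write d - 1 = m(r-1) + epsilon with 0 <= epsilon < r-1.
d - 1 = 10 - 1 = 9
r - 1 = 6 - 1 = 5
9 = 1*5 + 4, so m = 1, epsilon = 4
pi(d, r) = m(m-1)(r-1)/2 + m*epsilon
= 1*0*5/2 + 1*4
= 0/2 + 4
= 0 + 4 = 4

4


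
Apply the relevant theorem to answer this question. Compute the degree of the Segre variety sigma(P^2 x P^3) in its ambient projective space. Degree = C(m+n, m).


The degree of the Segre variety P^2 x P^3 is C(m+n, m).
= C(5, 2)
= 10

10


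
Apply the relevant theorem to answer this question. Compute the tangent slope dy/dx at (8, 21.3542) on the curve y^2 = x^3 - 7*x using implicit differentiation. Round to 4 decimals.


Using implicit differentiation of y^2 = x^3 - 7*x:
2y * dy/dx = 3x^2 - 7
dy/dx = (3x^2 - 7)/(2y)
Numerator: 3*8^2 - 7 = 185
Denominator: 2*21.3542 = 42.7084
dy/dx = 185/42.7084 = 4.3317

4.3317


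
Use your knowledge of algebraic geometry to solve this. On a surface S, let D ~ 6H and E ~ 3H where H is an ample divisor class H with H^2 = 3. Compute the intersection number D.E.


Using bilinearity of the intersection pairing on a surface S:
(aH).(bH) = ab * (H.H)
We have H^2 = 3.
D.E = (6H).(3H) = 6*3*3
= 18*3
= 54

54


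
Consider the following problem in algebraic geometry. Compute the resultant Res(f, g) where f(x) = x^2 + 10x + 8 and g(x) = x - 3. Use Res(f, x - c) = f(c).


For Res(f, x - c), we evaluate f at x = c.
f(3) = 3^2 + 10*3 + 8
= 9 + 30 + 8
= 39 + 8 = 47
Res(f, g) = 47

47


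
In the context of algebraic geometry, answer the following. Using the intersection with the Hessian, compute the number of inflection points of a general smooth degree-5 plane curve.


For a general smooth plane curve C of degree d, the inflection points are
the intersection of C with its Hessian curve, which has degree 3(d-2).
By Bezout, the total intersection number is d * 3(d-2) = 5 * 9 = 45.
For a general curve every flex is ordinary, so each contributes
multiplicity 1 to C·Hess(C), and the number of distinct inflection
points is 3d(d-2).
Inflection points = 3*5*(5-2) = 3*5*3 = 45

45


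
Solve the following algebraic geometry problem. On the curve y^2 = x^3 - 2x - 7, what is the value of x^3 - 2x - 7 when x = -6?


Compute x^3 - 2x - 7 at x = -6:
x^3 = (-6)^3 = -216
(-2)*x = (-2)*(-6) = 12
Sum: -216 + 12 - 7 = -211

-211


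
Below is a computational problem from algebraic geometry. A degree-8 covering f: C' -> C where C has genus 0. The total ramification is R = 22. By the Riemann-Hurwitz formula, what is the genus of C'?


Riemann-Hurwitz formula: 2g' - 2 = d(2g - 2) + R
Given: d = 8, g = 0, R = 22
2g' - 2 = 8*(2*0 - 2) + 22
2g' - 2 = 8*(-2) + 22
2g' - 2 = -16 + 22 = 6
2g' = 8
g' = 4

4


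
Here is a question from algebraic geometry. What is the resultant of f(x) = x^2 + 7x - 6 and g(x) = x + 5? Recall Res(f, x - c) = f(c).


For Res(f, x - c), we evaluate f at x = c.
f(-5) = (-5)^2 + 7*(-5) - 6
= 25 - 35 - 6
= -10 - 6 = -16
Res(f, g) = -16

-16


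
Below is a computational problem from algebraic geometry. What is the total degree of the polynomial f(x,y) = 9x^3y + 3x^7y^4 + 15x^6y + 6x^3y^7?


Examine each term for its total degree (sum of exponents).
  Term '9x^3y' has total degree 3+1 = 4.
  Term '3x^7y^4' has total degree 7+4 = 11.
  Term '15x^6y' has total degree 6+1 = 7.
  Term '6x^3y^7' has total degree 3+7 = 10.
The maximum total degree among all terms is 11.

11
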